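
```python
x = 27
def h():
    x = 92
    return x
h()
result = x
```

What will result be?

Step 1: x = 27 globally.
Step 2: h() creates a LOCAL x = 92 (no global keyword!).
Step 3: The global x is unchanged. result = 27

The answer is 27.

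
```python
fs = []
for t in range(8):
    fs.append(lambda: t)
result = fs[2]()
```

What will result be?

Step 1: The loop creates 8 lambdas, all referencing the same variable t.
Step 2: After the loop, t = 7 (final value).
Step 3: fs[2]() looks up t at call time and finds 7. This is the late binding gotcha. result = 7

The answer is 7.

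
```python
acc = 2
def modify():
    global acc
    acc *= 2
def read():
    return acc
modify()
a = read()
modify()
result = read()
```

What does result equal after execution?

Step 1: acc = 2.
Step 2: First modify(): acc = 2 * 2 = 4.
Step 3: Second modify(): acc = 4 * 2 = 8.
Step 4: read() returns 8

The answer is 8.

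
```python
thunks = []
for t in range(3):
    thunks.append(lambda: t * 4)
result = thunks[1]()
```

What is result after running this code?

Step 1: All lambdas reference the same variable t (late binding).
Step 2: After the loop, t = 2. Every lambda returns t * 4.
Step 3: thunks[1]() = 2 * 4 = 8

The answer is 8.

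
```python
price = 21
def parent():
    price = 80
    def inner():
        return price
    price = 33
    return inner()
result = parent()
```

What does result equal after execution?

Step 1: parent() sets price = 80, then later price = 33.
Step 2: inner() is called after price is reassigned to 33. Closures capture variables by reference, not by value.
Step 3: result = 33

The answer is 33.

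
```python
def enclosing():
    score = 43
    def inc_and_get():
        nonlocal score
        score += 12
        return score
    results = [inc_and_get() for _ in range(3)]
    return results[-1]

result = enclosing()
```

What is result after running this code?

Step 1: score = 43.
Step 2: Three calls to inc_and_get(), each adding 12.
Step 3: Last value = 43 + 12 * 3 = 79

The answer is 79.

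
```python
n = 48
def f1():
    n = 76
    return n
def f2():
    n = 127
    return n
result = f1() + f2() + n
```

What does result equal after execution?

Step 1: Each function shadows global n with its own local.
Step 2: f1() returns 76, f2() returns 127.
Step 3: Global n = 48 is unchanged. result = 76 + 127 + 48 = 251

The answer is 251.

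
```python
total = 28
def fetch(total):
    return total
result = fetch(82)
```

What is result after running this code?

Step 1: Global total = 28.
Step 2: fetch(82) takes parameter total = 82, which shadows the global.
Step 3: result = 82

The answer is 82.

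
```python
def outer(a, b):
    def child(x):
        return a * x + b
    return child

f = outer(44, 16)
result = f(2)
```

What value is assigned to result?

Step 1: outer(44, 16) captures a = 44, b = 16.
Step 2: f(2) computes 44 * 2 + 16 = 104.
Step 3: result = 104

The answer is 104.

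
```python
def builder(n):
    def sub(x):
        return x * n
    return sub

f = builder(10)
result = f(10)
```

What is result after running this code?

Step 1: builder(10) creates a closure capturing n = 10.
Step 2: f(10) computes 10 * 10 = 100.
Step 3: result = 100

The answer is 100.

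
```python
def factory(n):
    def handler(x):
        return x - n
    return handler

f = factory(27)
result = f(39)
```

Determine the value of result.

Step 1: factory(27) creates a closure capturing n = 27.
Step 2: f(39) computes 39 - 27 = 12.
Step 3: result = 12

The answer is 12.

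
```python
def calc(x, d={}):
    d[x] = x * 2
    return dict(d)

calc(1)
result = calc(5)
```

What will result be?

Step 1: Mutable default dict is shared across calls.
Step 2: First call adds 1: 2. Second call adds 5: 10.
Step 3: result = {1: 2, 5: 10}

The answer is {1: 2, 5: 10}.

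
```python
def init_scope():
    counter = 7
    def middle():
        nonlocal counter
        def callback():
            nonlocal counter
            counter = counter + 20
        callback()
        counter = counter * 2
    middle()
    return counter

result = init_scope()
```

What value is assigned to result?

Step 1: counter = 7.
Step 2: callback() adds 20: counter = 7 + 20 = 27.
Step 3: middle() doubles: counter = 27 * 2 = 54.
Step 4: result = 54

The answer is 54.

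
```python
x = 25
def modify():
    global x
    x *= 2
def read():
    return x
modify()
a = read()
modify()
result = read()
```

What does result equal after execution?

Step 1: x = 25.
Step 2: First modify(): x = 25 * 2 = 50.
Step 3: Second modify(): x = 50 * 2 = 100.
Step 4: read() returns 100

The answer is 100.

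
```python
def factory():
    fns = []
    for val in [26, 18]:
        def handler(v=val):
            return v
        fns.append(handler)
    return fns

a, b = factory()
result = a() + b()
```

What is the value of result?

Step 1: Default argument v=val captures val at each iteration.
Step 2: a() returns 26 (captured at first iteration), b() returns 18 (captured at second).
Step 3: result = 26 + 18 = 44

The answer is 44.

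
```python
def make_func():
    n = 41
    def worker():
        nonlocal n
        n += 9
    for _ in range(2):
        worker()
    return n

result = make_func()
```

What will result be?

Step 1: n = 41.
Step 2: worker() is called 2 times in a loop, each adding 9 via nonlocal.
Step 3: n = 41 + 9 * 2 = 59

The answer is 59.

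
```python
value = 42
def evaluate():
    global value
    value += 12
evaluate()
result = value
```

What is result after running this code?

Step 1: value = 42 globally.
Step 2: evaluate() modifies global value: value += 12 = 54.
Step 3: result = 54

The answer is 54.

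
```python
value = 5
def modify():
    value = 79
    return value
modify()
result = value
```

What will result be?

Step 1: value = 5 globally.
Step 2: modify() creates a LOCAL value = 79 (no global keyword!).
Step 3: The global value is unchanged. result = 5

The answer is 5.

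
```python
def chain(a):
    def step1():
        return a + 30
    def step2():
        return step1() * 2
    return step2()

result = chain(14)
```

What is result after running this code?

Step 1: chain(14) captures a = 14.
Step 2: step2() calls step1() which returns 14 + 30 = 44.
Step 3: step2() returns 44 * 2 = 88

The answer is 88.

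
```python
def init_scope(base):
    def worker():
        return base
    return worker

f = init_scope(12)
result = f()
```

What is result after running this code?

Step 1: init_scope(12) creates closure capturing base = 12.
Step 2: f() returns the captured base = 12.
Step 3: result = 12

The answer is 12.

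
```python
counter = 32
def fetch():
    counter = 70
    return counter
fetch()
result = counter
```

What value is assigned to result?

Step 1: Global counter = 32.
Step 2: fetch() creates local counter = 70 (shadow, not modification).
Step 3: After fetch() returns, global counter is unchanged. result = 32

The answer is 32.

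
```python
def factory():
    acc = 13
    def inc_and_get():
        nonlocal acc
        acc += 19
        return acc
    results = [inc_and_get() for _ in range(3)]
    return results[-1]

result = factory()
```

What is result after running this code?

Step 1: acc = 13.
Step 2: Three calls to inc_and_get(), each adding 19.
Step 3: Last value = 13 + 19 * 3 = 70

The answer is 70.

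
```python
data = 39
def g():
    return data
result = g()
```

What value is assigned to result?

Step 1: data = 39 is defined in the global scope.
Step 2: g() looks up data. No local data exists, so Python checks the global scope via LEGB rule and finds data = 39.
Step 3: result = 39

The answer is 39.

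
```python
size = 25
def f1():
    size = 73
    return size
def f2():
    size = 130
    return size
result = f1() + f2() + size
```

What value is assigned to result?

Step 1: Each function shadows global size with its own local.
Step 2: f1() returns 73, f2() returns 130.
Step 3: Global size = 25 is unchanged. result = 73 + 130 + 25 = 228

The answer is 228.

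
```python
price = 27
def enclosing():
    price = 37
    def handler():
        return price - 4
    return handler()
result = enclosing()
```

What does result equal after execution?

Step 1: enclosing() shadows global price with price = 37.
Step 2: handler() finds price = 37 in enclosing scope, computes 37 - 4 = 33.
Step 3: result = 33

The answer is 33.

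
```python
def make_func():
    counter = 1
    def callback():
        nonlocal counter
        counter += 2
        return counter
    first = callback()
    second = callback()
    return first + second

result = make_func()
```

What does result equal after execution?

Step 1: counter starts at 1.
Step 2: First call: counter = 1 + 2 = 3, returns 3.
Step 3: Second call: counter = 3 + 2 = 5, returns 5.
Step 4: result = 3 + 5 = 8

The answer is 8.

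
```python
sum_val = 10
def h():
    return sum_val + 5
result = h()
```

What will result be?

Step 1: sum_val = 10 is defined globally.
Step 2: h() looks up sum_val from global scope = 10, then computes 10 + 5 = 15.
Step 3: result = 15

The answer is 15.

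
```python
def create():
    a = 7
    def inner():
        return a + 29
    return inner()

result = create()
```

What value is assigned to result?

Step 1: create() defines a = 7.
Step 2: inner() reads a = 7 from enclosing scope, returns 7 + 29 = 36.
Step 3: result = 36

The answer is 36.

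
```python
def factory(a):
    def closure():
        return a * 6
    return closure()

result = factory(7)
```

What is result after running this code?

Step 1: factory(7) binds parameter a = 7.
Step 2: closure() accesses a = 7 from enclosing scope.
Step 3: result = 7 * 6 = 42

The answer is 42.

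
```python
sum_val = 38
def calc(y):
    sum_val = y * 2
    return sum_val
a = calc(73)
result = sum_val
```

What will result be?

Step 1: Global sum_val = 38.
Step 2: calc(73) creates local sum_val = 73 * 2 = 146.
Step 3: Global sum_val unchanged because no global keyword. result = 38

The answer is 38.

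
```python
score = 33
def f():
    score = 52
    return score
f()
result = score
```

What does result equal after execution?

Step 1: Global score = 33.
Step 2: f() creates local score = 52 (shadow, not modification).
Step 3: After f() returns, global score is unchanged. result = 33

The answer is 33.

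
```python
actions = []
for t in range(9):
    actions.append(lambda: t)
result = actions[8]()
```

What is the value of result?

Step 1: The loop creates 9 lambdas, all referencing the same variable t.
Step 2: After the loop, t = 8 (final value).
Step 3: actions[8]() looks up t at call time and finds 8. This is the late binding gotcha. result = 8

The answer is 8.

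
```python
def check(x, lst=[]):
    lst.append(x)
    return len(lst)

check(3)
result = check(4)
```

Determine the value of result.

Step 1: Mutable default list persists between calls.
Step 2: First call: lst = [3], len = 1. Second call: lst = [3, 4], len = 2.
Step 3: result = 2

The answer is 2.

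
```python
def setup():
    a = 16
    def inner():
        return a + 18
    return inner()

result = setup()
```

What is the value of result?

Step 1: setup() defines a = 16.
Step 2: inner() reads a = 16 from enclosing scope, returns 16 + 18 = 34.
Step 3: result = 34

The answer is 34.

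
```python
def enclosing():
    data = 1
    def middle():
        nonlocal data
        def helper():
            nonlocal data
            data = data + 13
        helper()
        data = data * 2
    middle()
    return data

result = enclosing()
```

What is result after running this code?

Step 1: data = 1.
Step 2: helper() adds 13: data = 1 + 13 = 14.
Step 3: middle() doubles: data = 14 * 2 = 28.
Step 4: result = 28

The answer is 28.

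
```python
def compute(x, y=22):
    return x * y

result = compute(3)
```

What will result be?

Step 1: compute(3) uses default y = 22.
Step 2: Returns 3 * 22 = 66.
Step 3: result = 66

The answer is 66.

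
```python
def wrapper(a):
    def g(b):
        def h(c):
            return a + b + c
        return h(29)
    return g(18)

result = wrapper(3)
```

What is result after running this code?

Step 1: a = 3, b = 18, c = 29 across three nested scopes.
Step 2: h() accesses all three via LEGB rule.
Step 3: result = 3 + 18 + 29 = 50

The answer is 50.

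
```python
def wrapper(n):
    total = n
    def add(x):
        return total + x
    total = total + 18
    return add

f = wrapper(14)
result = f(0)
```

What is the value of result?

Step 1: wrapper(14) sets total = 14, then total = 14 + 18 = 32.
Step 2: Closures capture by reference, so add sees total = 32.
Step 3: f(0) returns 32 + 0 = 32

The answer is 32.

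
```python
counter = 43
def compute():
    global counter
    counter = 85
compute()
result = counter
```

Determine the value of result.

Step 1: counter = 43 globally.
Step 2: compute() declares global counter and sets it to 85.
Step 3: After compute(), global counter = 85. result = 85

The answer is 85.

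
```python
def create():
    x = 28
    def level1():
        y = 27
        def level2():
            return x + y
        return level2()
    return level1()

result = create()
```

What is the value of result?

Step 1: x = 28 in create. y = 27 in level1.
Step 2: level2() reads x = 28 and y = 27 from enclosing scopes.
Step 3: result = 28 + 27 = 55

The answer is 55.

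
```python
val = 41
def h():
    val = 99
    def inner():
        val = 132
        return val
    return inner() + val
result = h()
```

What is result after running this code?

Step 1: h() has local val = 99. inner() has local val = 132.
Step 2: inner() returns its local val = 132.
Step 3: h() returns 132 + its own val (99) = 231

The answer is 231.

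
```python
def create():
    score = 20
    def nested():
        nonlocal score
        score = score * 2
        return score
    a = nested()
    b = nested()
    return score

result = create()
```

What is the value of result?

Step 1: score starts at 20.
Step 2: First nested(): score = 20 * 2 = 40.
Step 3: Second nested(): score = 40 * 2 = 80.
Step 4: result = 80

The answer is 80.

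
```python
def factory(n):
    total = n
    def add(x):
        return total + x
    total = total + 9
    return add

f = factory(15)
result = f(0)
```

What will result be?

Step 1: factory(15) sets total = 15, then total = 15 + 9 = 24.
Step 2: Closures capture by reference, so add sees total = 24.
Step 3: f(0) returns 24 + 0 = 24

The answer is 24.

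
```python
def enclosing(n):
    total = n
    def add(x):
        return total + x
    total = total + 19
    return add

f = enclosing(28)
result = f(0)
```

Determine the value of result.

Step 1: enclosing(28) sets total = 28, then total = 28 + 19 = 47.
Step 2: Closures capture by reference, so add sees total = 47.
Step 3: f(0) returns 47 + 0 = 47

The answer is 47.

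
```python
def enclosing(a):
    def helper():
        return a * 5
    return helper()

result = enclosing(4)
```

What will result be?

Step 1: enclosing(4) binds parameter a = 4.
Step 2: helper() accesses a = 4 from enclosing scope.
Step 3: result = 4 * 5 = 20

The answer is 20.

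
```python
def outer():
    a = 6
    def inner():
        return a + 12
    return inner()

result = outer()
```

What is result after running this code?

Step 1: outer() defines a = 6.
Step 2: inner() reads a = 6 from enclosing scope, returns 6 + 12 = 18.
Step 3: result = 18

The answer is 18.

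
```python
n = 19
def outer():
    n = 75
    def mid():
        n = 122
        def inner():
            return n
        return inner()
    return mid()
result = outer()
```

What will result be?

Step 1: Three levels of shadowing: global 19, outer 75, mid 122.
Step 2: inner() finds n = 122 in enclosing mid() scope.
Step 3: result = 122

The answer is 122.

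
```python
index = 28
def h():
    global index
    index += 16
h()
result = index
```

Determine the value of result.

Step 1: index = 28 globally.
Step 2: h() modifies global index: index += 16 = 44.
Step 3: result = 44

The answer is 44.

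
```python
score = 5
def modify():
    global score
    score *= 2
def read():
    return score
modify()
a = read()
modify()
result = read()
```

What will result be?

Step 1: score = 5.
Step 2: First modify(): score = 5 * 2 = 10.
Step 3: Second modify(): score = 10 * 2 = 20.
Step 4: read() returns 20

The answer is 20.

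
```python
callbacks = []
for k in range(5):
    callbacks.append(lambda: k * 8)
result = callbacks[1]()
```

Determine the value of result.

Step 1: All lambdas reference the same variable k (late binding).
Step 2: After the loop, k = 4. Every lambda returns k * 8.
Step 3: callbacks[1]() = 4 * 8 = 32

The answer is 32.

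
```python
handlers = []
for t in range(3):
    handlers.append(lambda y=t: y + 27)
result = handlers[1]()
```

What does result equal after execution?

Step 1: Default argument y=t captures t's value at definition time.
Step 2: handlers[1] was defined when t = 1, so y defaults to 1.
Step 3: result = 1 + 27 = 28 (default arg fixes the late binding issue)

The answer is 28.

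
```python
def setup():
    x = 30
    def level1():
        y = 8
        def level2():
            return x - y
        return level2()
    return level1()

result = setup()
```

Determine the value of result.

Step 1: x = 30 in setup. y = 8 in level1.
Step 2: level2() reads x = 30 and y = 8 from enclosing scopes.
Step 3: result = 30 - 8 = 22

The answer is 22.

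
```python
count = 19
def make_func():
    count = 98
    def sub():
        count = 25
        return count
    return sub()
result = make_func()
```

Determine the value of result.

Step 1: Three scopes define count: global (19), make_func (98), sub (25).
Step 2: sub() has its own local count = 25, which shadows both enclosing and global.
Step 3: result = 25 (local wins in LEGB)

The answer is 25.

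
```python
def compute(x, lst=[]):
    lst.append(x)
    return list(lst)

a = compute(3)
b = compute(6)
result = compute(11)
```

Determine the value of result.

Step 1: Default list is shared. list() creates copies for return values.
Step 2: Internal list grows: [3] -> [3, 6] -> [3, 6, 11].
Step 3: result = [3, 6, 11]

The answer is [3, 6, 11].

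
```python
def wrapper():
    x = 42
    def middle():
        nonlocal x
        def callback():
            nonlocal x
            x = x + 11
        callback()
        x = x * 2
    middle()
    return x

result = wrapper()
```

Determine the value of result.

Step 1: x = 42.
Step 2: callback() adds 11: x = 42 + 11 = 53.
Step 3: middle() doubles: x = 53 * 2 = 106.
Step 4: result = 106

The answer is 106.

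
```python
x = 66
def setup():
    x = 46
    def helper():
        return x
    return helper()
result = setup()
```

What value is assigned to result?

Step 1: x = 66 globally, but setup() defines x = 46 locally.
Step 2: helper() looks up x. Not in local scope, so checks enclosing scope (setup) and finds x = 46.
Step 3: result = 46

The answer is 46.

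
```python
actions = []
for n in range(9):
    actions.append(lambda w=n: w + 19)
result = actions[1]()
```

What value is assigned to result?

Step 1: Default argument w=n captures n's value at definition time.
Step 2: actions[1] was defined when n = 1, so w defaults to 1.
Step 3: result = 1 + 19 = 20 (default arg fixes the late binding issue)

The answer is 20.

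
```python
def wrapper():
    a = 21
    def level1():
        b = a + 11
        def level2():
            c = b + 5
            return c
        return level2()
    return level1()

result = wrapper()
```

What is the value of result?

Step 1: a = 21. b = a + 11 = 32.
Step 2: c = b + 5 = 32 + 5 = 37.
Step 3: result = 37

The answer is 37.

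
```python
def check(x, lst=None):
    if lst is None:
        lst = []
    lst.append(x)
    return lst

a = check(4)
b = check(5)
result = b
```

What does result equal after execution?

Step 1: None default with guard creates a NEW list each call.
Step 2: a = [4] (fresh list). b = [5] (another fresh list).
Step 3: result = [5] (this is the fix for mutable default)

The answer is [5].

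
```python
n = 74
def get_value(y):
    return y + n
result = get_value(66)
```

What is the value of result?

Step 1: n = 74 is defined globally.
Step 2: get_value(66) uses parameter y = 66 and looks up n from global scope = 74.
Step 3: result = 66 + 74 = 140

The answer is 140.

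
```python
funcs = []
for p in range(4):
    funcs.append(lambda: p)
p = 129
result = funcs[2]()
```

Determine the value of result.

Step 1: Lambdas capture the variable p by reference, not by value.
Step 2: After the loop, p is reassigned to 129.
Step 3: funcs[2]() looks up the current p = 129. result = 129

The answer is 129.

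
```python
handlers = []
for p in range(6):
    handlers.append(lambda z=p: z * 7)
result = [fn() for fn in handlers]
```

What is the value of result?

Step 1: Default arg z=p captures p at each iteration.
Step 2: handlers[k] has z defaulting to k, returns k * 7.
Step 3: result = [0, 7, 14, 21, 28, 35]

The answer is [0, 7, 14, 21, 28, 35].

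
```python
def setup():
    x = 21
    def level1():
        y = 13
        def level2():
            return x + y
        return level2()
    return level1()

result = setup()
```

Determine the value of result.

Step 1: x = 21 in setup. y = 13 in level1.
Step 2: level2() reads x = 21 and y = 13 from enclosing scopes.
Step 3: result = 21 + 13 = 34

The answer is 34.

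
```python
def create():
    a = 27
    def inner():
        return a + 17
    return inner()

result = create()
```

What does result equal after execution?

Step 1: create() defines a = 27.
Step 2: inner() reads a = 27 from enclosing scope, returns 27 + 17 = 44.
Step 3: result = 44

The answer is 44.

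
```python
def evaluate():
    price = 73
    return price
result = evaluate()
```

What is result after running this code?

Step 1: evaluate() defines price = 73 in its local scope.
Step 2: return price finds the local variable price = 73.
Step 3: result = 73

The answer is 73.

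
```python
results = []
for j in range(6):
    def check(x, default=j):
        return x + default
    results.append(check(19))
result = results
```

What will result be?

Step 1: Default argument default=j is evaluated at function definition time.
Step 2: Each iteration creates check with default = current j value.
Step 3: check(19) returns 19 + default. results = [19, 20, 21, 22, 23, 24]

The answer is [19, 20, 21, 22, 23, 24].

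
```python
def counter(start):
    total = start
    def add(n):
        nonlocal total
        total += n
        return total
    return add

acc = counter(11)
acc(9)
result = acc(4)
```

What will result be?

Step 1: counter(11) creates closure with total = 11.
Step 2: First acc(9): total = 11 + 9 = 20.
Step 3: Second acc(4): total = 20 + 4 = 24. result = 24

The answer is 24.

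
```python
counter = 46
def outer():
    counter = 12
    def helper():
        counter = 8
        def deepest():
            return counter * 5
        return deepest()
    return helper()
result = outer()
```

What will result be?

Step 1: deepest() looks up counter through LEGB: not local, finds counter = 8 in enclosing helper().
Step 2: Returns 8 * 5 = 40.
Step 3: result = 40

The answer is 40.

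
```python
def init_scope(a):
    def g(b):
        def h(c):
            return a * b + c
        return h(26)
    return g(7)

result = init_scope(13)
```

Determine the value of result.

Step 1: a = 13, b = 7, c = 26.
Step 2: h() computes a * b + c = 13 * 7 + 26 = 117.
Step 3: result = 117

The answer is 117.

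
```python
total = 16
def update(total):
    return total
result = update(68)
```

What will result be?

Step 1: Global total = 16.
Step 2: update(68) takes parameter total = 68, which shadows the global.
Step 3: result = 68

The answer is 68.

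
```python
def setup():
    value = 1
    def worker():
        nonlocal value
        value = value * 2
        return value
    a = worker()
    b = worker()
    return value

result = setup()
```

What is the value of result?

Step 1: value starts at 1.
Step 2: First worker(): value = 1 * 2 = 2.
Step 3: Second worker(): value = 2 * 2 = 4.
Step 4: result = 4

The answer is 4.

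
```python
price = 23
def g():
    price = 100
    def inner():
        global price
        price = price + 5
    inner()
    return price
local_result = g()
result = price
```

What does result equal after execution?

Step 1: Global price = 23. g() creates local price = 100.
Step 2: inner() declares global price and adds 5: global price = 23 + 5 = 28.
Step 3: g() returns its local price = 100 (unaffected by inner).
Step 4: result = global price = 28

The answer is 28.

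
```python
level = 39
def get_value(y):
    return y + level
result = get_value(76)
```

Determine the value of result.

Step 1: level = 39 is defined globally.
Step 2: get_value(76) uses parameter y = 76 and looks up level from global scope = 39.
Step 3: result = 76 + 39 = 115

The answer is 115.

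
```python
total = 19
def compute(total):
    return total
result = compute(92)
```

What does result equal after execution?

Step 1: Global total = 19.
Step 2: compute(92) takes parameter total = 92, which shadows the global.
Step 3: result = 92

The answer is 92.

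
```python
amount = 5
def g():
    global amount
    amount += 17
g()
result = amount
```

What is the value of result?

Step 1: amount = 5 globally.
Step 2: g() modifies global amount: amount += 17 = 22.
Step 3: result = 22

The answer is 22.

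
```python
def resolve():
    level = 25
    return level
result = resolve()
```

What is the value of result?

Step 1: resolve() defines level = 25 in its local scope.
Step 2: return level finds the local variable level = 25.
Step 3: result = 25

The answer is 25.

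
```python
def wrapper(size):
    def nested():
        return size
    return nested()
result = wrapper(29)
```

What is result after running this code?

Step 1: wrapper(29) binds parameter size = 29.
Step 2: nested() looks up size in enclosing scope and finds the parameter size = 29.
Step 3: result = 29

The answer is 29.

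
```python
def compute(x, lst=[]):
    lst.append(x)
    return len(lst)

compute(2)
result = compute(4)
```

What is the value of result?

Step 1: Mutable default list persists between calls.
Step 2: First call: lst = [2], len = 1. Second call: lst = [2, 4], len = 2.
Step 3: result = 2

The answer is 2.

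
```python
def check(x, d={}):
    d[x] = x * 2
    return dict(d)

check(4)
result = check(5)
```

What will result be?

Step 1: Mutable default dict is shared across calls.
Step 2: First call adds 4: 8. Second call adds 5: 10.
Step 3: result = {4: 8, 5: 10}

The answer is {4: 8, 5: 10}.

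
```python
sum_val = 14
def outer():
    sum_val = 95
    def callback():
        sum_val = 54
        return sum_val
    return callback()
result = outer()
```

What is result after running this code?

Step 1: Three scopes define sum_val: global (14), outer (95), callback (54).
Step 2: callback() has its own local sum_val = 54, which shadows both enclosing and global.
Step 3: result = 54 (local wins in LEGB)

The answer is 54.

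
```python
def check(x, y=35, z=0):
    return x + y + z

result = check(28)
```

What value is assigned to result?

Step 1: check(28) uses defaults y = 35, z = 0.
Step 2: Returns 28 + 35 + 0 = 63.
Step 3: result = 63

The answer is 63.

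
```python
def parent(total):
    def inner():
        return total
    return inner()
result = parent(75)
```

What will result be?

Step 1: parent(75) binds parameter total = 75.
Step 2: inner() looks up total in enclosing scope and finds the parameter total = 75.
Step 3: result = 75

The answer is 75.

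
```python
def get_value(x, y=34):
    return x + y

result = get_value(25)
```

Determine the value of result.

Step 1: get_value(25) uses default y = 34.
Step 2: Returns 25 + 34 = 59.
Step 3: result = 59

The answer is 59.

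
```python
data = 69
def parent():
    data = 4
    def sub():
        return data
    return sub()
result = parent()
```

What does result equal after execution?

Step 1: data = 69 globally, but parent() defines data = 4 locally.
Step 2: sub() looks up data. Not in local scope, so checks enclosing scope (parent) and finds data = 4.
Step 3: result = 4

The answer is 4.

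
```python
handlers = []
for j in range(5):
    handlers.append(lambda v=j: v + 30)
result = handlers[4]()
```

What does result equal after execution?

Step 1: Default argument v=j captures j's value at definition time.
Step 2: handlers[4] was defined when j = 4, so v defaults to 4.
Step 3: result = 4 + 30 = 34 (default arg fixes the late binding issue)

The answer is 34.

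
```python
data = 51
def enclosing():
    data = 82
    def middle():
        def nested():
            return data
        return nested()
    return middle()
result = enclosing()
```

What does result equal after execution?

Step 1: enclosing() defines data = 82. middle() and nested() have no local data.
Step 2: nested() checks local (none), enclosing middle() (none), enclosing enclosing() and finds data = 82.
Step 3: result = 82

The answer is 82.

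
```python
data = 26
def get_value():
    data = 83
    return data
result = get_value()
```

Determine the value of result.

Step 1: Global data = 26.
Step 2: get_value() creates local data = 83, shadowing the global.
Step 3: Returns local data = 83. result = 83

The answer is 83.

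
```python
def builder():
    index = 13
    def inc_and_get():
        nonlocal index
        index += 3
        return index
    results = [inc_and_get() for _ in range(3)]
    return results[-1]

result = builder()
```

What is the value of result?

Step 1: index = 13.
Step 2: Three calls to inc_and_get(), each adding 3.
Step 3: Last value = 13 + 3 * 3 = 22

The answer is 22.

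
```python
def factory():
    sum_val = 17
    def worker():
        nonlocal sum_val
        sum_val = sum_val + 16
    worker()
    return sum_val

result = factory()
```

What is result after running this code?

Step 1: factory() sets sum_val = 17.
Step 2: worker() uses nonlocal to modify sum_val in factory's scope: sum_val = 17 + 16 = 33.
Step 3: factory() returns the modified sum_val = 33

The answer is 33.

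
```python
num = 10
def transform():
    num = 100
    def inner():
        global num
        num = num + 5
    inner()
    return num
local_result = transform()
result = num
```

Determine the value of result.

Step 1: Global num = 10. transform() creates local num = 100.
Step 2: inner() declares global num and adds 5: global num = 10 + 5 = 15.
Step 3: transform() returns its local num = 100 (unaffected by inner).
Step 4: result = global num = 15

The answer is 15.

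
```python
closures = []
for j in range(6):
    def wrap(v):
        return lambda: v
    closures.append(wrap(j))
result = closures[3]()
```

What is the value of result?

Step 1: wrap(j) creates a new scope capturing v = j at call time.
Step 2: closures[3] = wrap(3), so its lambda captures v = 3.
Step 3: result = 3 (closure factory fixes late binding)

The answer is 3.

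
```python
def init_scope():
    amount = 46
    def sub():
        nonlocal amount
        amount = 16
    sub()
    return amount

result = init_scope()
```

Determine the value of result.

Step 1: init_scope() sets amount = 46.
Step 2: sub() uses nonlocal to reassign amount = 16.
Step 3: result = 16

The answer is 16.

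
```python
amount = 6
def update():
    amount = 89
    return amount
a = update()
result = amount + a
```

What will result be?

Step 1: Global amount = 6. update() returns local amount = 89.
Step 2: a = 89. Global amount still = 6.
Step 3: result = 6 + 89 = 95

The answer is 95.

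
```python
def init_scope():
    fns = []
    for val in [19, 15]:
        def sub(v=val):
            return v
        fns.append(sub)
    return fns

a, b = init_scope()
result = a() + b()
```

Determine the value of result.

Step 1: Default argument v=val captures val at each iteration.
Step 2: a() returns 19 (captured at first iteration), b() returns 15 (captured at second).
Step 3: result = 19 + 15 = 34

The answer is 34.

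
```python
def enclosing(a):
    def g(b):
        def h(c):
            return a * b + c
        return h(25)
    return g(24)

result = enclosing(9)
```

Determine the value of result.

Step 1: a = 9, b = 24, c = 25.
Step 2: h() computes a * b + c = 9 * 24 + 25 = 241.
Step 3: result = 241

The answer is 241.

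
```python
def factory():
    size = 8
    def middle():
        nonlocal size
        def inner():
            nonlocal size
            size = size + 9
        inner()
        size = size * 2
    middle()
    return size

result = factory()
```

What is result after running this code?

Step 1: size = 8.
Step 2: inner() adds 9: size = 8 + 9 = 17.
Step 3: middle() doubles: size = 17 * 2 = 34.
Step 4: result = 34

The answer is 34.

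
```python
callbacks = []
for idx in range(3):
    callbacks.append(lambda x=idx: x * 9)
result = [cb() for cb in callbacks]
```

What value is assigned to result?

Step 1: Default arg x=idx captures idx at each iteration.
Step 2: callbacks[k] has x defaulting to k, returns k * 9.
Step 3: result = [0, 9, 18]

The answer is [0, 9, 18].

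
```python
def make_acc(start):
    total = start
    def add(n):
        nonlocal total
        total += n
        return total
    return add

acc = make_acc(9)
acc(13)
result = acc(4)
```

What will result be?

Step 1: make_acc(9) creates closure with total = 9.
Step 2: First acc(13): total = 9 + 13 = 22.
Step 3: Second acc(4): total = 22 + 4 = 26. result = 26

The answer is 26.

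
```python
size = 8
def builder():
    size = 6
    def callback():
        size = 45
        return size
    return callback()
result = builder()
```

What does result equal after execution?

Step 1: Three scopes define size: global (8), builder (6), callback (45).
Step 2: callback() has its own local size = 45, which shadows both enclosing and global.
Step 3: result = 45 (local wins in LEGB)

The answer is 45.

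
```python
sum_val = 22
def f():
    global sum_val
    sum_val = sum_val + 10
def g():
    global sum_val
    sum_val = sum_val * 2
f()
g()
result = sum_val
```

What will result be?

Step 1: sum_val = 22.
Step 2: f() adds 10: sum_val = 22 + 10 = 32.
Step 3: g() doubles: sum_val = 32 * 2 = 64.
Step 4: result = 64

The answer is 64.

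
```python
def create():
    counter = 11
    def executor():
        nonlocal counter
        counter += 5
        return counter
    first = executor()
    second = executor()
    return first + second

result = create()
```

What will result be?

Step 1: counter starts at 11.
Step 2: First call: counter = 11 + 5 = 16, returns 16.
Step 3: Second call: counter = 16 + 5 = 21, returns 21.
Step 4: result = 16 + 21 = 37

The answer is 37.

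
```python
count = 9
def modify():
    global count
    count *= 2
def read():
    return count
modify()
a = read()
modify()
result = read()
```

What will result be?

Step 1: count = 9.
Step 2: First modify(): count = 9 * 2 = 18.
Step 3: Second modify(): count = 18 * 2 = 36.
Step 4: read() returns 36

The answer is 36.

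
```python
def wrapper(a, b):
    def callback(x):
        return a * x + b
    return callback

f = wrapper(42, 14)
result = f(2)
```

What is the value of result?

Step 1: wrapper(42, 14) captures a = 42, b = 14.
Step 2: f(2) computes 42 * 2 + 14 = 98.
Step 3: result = 98

The answer is 98.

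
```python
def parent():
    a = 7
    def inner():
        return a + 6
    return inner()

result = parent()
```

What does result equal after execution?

Step 1: parent() defines a = 7.
Step 2: inner() reads a = 7 from enclosing scope, returns 7 + 6 = 13.
Step 3: result = 13

The answer is 13.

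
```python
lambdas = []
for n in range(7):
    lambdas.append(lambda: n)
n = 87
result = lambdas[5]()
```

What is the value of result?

Step 1: Lambdas capture the variable n by reference, not by value.
Step 2: After the loop, n is reassigned to 87.
Step 3: lambdas[5]() looks up the current n = 87. result = 87

The answer is 87.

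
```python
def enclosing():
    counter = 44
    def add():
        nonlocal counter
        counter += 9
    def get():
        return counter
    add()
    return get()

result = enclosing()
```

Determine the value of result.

Step 1: counter = 44. add() modifies it via nonlocal, get() reads it.
Step 2: add() makes counter = 44 + 9 = 53.
Step 3: get() returns 53. result = 53

The answer is 53.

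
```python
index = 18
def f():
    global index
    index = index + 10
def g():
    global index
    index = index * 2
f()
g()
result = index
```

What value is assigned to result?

Step 1: index = 18.
Step 2: f() adds 10: index = 18 + 10 = 28.
Step 3: g() doubles: index = 28 * 2 = 56.
Step 4: result = 56

The answer is 56.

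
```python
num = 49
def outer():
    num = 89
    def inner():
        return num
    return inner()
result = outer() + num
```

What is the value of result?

Step 1: Global num = 49. outer() shadows with num = 89.
Step 2: inner() returns enclosing num = 89. outer() = 89.
Step 3: result = 89 + global num (49) = 138

The answer is 138.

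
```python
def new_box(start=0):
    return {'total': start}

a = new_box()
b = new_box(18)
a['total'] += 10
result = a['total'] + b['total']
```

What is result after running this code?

Step 1: new_box() returns a new dict each call (immutable default 0).
Step 2: a = {'total': 0}, b = {'total': 18}.
Step 3: a['total'] += 10 = 10. result = 10 + 18 = 28

The answer is 28.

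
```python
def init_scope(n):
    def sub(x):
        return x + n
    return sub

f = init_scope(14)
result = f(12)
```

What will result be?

Step 1: init_scope(14) creates a closure that captures n = 14.
Step 2: f(12) calls the closure with x = 12, returning 12 + 14 = 26.
Step 3: result = 26

The answer is 26.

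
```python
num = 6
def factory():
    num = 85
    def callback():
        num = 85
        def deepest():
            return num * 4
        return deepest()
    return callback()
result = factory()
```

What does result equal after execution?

Step 1: deepest() looks up num through LEGB: not local, finds num = 85 in enclosing callback().
Step 2: Returns 85 * 4 = 340.
Step 3: result = 340

The answer is 340.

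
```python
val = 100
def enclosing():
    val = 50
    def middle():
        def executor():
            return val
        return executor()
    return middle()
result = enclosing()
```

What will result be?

Step 1: enclosing() defines val = 50. middle() and executor() have no local val.
Step 2: executor() checks local (none), enclosing middle() (none), enclosing enclosing() and finds val = 50.
Step 3: result = 50

The answer is 50.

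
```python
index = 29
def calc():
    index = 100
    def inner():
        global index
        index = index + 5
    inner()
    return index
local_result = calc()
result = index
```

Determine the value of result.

Step 1: Global index = 29. calc() creates local index = 100.
Step 2: inner() declares global index and adds 5: global index = 29 + 5 = 34.
Step 3: calc() returns its local index = 100 (unaffected by inner).
Step 4: result = global index = 34

The answer is 34.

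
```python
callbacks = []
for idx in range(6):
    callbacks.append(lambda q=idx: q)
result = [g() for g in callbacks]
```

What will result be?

Step 1: Default arg q=idx captures idx at each iteration.
Step 2: Each lambda has its own default: 0, 1, ..., 5.
Step 3: result = [0, 1, 2, 3, 4, 5]

The answer is [0, 1, 2, 3, 4, 5].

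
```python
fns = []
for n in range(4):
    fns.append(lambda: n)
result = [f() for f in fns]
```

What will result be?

Step 1: All 4 lambdas share the same variable n.
Step 2: After the loop, n = 3.
Step 3: Each call returns 3. result = [3, 3, 3, 3]

The answer is [3, 3, 3, 3].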